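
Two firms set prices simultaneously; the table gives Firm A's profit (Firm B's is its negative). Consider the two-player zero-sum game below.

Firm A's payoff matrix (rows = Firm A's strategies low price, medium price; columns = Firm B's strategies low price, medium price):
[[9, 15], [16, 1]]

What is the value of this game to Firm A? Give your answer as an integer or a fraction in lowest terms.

Row minima are 9 and 1, so Firm A's maximin is 9; column maxima are 16 and 15, so Firm B's minimax is 15. These differ, so the equilibrium is in mixed strategies.
Let Firm A play low price with probability p. Firm B is indifferent when 9p + 16(1−p) = 15p + (1−p), giving p = 5/7.
Let Firm B play low price with probability q. Firm A is indifferent when 9q + 15(1−q) = 16q + (1−q), giving q = 2/3.
The value is 9·(2/3) + (15)·(1/3) = 11.

11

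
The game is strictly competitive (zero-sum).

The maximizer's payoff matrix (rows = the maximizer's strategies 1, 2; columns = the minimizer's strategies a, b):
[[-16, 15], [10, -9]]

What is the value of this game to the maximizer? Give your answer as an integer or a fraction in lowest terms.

Row minima are -16 and -9, so the maximizer's maximin is -9; column maxima are 10 and 15, so the minimizer's minimax is 10. These differ, so the equilibrium is in mixed strategies.
Let the maximizer play 1 with probability p. The minimizer is indifferent when −16p + 10(1−p) = 15p − 9(1−p), giving p = 19/50.
Let the minimizer play a with probability q. The maximizer is indifferent when −16q + 15(1−q) = 10q − 9(1−q), giving q = 12/25.
The value is -16·(12/25) + (15)·(13/25) = 3/25.

3/25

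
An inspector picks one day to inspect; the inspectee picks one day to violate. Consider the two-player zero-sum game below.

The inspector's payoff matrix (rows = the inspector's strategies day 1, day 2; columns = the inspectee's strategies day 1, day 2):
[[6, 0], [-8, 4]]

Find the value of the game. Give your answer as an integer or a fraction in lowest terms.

4/3

Row minima are 0 and -8, so the inspector's maximin is 0; column maxima are 6 and 4, so the inspectee's minimax is 4. These differ, so the equilibrium is in mixed strategies.
Let the inspector play day 1 with probability p. The inspectee is indifferent when 6p − 8(1−p) = 4(1−p), giving p = 2/3.
Let the inspectee play day 1 with probability q. The inspector is indifferent when 6q = −8q + 4(1−q), giving q = 2/9.
The value is 6·(2/9) + (0)·(7/9) = 4/3.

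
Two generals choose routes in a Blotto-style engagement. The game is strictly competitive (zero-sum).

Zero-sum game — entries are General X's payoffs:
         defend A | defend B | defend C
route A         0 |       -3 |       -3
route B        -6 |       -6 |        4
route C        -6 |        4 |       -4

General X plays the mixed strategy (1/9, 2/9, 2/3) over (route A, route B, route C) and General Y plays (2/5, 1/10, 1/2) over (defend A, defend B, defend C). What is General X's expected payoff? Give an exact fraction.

-139/45

Against (2/5, 1/10, 1/2), each row's expected payoff is route A: -9/5; route B: -1; route C: -4.
Taking the (1/9, 2/9, 2/3)-weighted average: (1/9)·(-9/5) + (2/9)·(-1) + (2/3)·(-4) = -139/45.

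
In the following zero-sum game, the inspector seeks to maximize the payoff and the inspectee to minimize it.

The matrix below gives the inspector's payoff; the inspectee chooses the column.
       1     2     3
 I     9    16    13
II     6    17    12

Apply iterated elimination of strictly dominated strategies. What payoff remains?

Column 3 is strictly dominated by 1 for the inspectee (9<13, 6<12); eliminate 3.
Column 2 is strictly dominated by 1 for the inspectee (9<16, 6<17); eliminate 2.
Row II is strictly dominated by row I (9>6); eliminate II.
Only (I, 1) remains, with payoff 9.

9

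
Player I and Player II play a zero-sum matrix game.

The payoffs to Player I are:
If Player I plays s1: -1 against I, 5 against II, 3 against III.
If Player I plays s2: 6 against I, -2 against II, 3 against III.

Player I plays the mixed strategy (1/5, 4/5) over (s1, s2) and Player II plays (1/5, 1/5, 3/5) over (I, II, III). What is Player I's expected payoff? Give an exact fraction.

13/5

Against (1/5, 1/5, 3/5), each row's expected payoff is s1: 13/5; s2: 13/5.
Taking the (1/5, 4/5)-weighted average: (1/5)·(13/5) + (4/5)·(13/5) = 13/5.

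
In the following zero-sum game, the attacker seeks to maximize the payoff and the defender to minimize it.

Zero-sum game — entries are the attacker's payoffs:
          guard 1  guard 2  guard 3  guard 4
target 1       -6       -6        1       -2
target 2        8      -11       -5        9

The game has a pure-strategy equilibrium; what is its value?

-6

Row minima: -6, -11 → the attacker's maximin is -6.
Column maxima: 8, -6, 1, 9 → the defender's minimax is -6.
They coincide at (target 1, guard 2), so the value is -6.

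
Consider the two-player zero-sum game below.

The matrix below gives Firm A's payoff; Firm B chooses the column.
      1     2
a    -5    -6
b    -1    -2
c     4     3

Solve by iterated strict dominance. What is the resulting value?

3

Row a is strictly dominated by row b (-1>-5, -2>-6); eliminate a.
Column 1 is strictly dominated by 2 for Firm B (-2<-1, 3<4); eliminate 1.
Row b is strictly dominated by row c (3>-2); eliminate b.
Only (c, 2) remains, with payoff 3.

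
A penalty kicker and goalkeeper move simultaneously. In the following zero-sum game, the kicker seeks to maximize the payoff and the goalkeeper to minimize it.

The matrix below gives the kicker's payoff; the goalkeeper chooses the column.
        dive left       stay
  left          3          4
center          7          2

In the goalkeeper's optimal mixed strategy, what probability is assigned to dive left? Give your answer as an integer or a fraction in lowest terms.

1/3

Row minima are 3 and 2, so the kicker's maximin is 3; column maxima are 7 and 4, so the goalkeeper's minimax is 4. These differ, so the equilibrium is in mixed strategies.
Let the goalkeeper play dive left with probability q. The kicker is indifferent when 3q + 4(1−q) = 7q + 2(1−q), giving q = 1/3.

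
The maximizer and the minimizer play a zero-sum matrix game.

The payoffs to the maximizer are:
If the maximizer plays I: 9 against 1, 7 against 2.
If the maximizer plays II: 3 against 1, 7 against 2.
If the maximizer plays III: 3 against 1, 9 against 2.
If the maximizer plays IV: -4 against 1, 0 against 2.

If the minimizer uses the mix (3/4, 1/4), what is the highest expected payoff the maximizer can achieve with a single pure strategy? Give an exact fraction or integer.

17/2

I: (9)·(3/4) + (7)·(1/4) = 17/2.
II: (3)·(3/4) + (7)·(1/4) = 4.
III: (3)·(3/4) + (9)·(1/4) = 9/2.
IV: (-4)·(3/4) + (0)·(1/4) = -3.
The best pure response is I with expected payoff 17/2.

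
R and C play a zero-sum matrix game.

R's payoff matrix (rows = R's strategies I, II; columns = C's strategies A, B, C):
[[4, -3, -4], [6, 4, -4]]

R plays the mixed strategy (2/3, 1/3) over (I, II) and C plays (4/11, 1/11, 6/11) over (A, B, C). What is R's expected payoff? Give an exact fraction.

Against (4/11, 1/11, 6/11), each row's expected payoff is I: -1; II: 4/11.
Taking the (2/3, 1/3)-weighted average: (2/3)·(-1) + (1/3)·(4/11) = -6/11.

-6/11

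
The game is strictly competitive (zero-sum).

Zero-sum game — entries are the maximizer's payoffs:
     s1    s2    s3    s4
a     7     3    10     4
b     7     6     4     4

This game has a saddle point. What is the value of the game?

4

Row minima: 3, 4 → the maximizer's maximin is 4.
Column maxima: 7, 6, 10, 4 → the minimizer's minimax is 4.
They coincide at (b, s4), so the value is 4.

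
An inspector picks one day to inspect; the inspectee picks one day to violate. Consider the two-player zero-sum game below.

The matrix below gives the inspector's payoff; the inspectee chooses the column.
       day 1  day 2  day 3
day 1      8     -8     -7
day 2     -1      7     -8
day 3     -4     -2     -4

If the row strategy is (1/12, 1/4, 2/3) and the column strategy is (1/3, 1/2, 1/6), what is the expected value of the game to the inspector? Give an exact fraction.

-7/4

Against (1/3, 1/2, 1/6), each row's expected payoff is day 1: -5/2; day 2: 11/6; day 3: -3.
Taking the (1/12, 1/4, 2/3)-weighted average: (1/12)·(-5/2) + (1/4)·(11/6) + (2/3)·(-3) = -7/4.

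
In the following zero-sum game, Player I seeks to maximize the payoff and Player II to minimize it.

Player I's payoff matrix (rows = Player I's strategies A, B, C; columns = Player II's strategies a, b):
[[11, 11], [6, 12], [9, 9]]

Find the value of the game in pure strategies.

Row minima: 11, 6, 9 → Player I's maximin is 11.
Column maxima: 11, 12 → Player II's minimax is 11.
They coincide at (A, a), so the value is 11.

11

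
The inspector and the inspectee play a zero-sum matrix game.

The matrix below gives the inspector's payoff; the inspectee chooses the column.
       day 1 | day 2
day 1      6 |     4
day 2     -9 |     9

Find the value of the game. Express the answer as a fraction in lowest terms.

9/2

Row minima are 4 and -9, so the inspector's maximin is 4; column maxima are 6 and 9, so the inspectee's minimax is 6. These differ, so the equilibrium is in mixed strategies.
Let the inspector play day 1 with probability p. The inspectee is indifferent when 6p − 9(1−p) = 4p + 9(1−p), giving p = 9/10.
Let the inspectee play day 1 with probability q. The inspector is indifferent when 6q + 4(1−q) = −9q + 9(1−q), giving q = 1/4.
The value is 6·(1/4) + (4)·(3/4) = 9/2.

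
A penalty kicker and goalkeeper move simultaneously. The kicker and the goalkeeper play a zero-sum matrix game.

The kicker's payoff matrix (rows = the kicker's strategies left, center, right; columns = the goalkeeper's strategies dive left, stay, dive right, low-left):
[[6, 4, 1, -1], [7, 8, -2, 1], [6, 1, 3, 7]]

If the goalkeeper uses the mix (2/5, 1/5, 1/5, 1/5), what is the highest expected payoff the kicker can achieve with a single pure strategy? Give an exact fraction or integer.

23/5

left: (6)·(2/5) + (4)·(1/5) + (1)·(1/5) + (-1)·(1/5) = 16/5.
center: (7)·(2/5) + (8)·(1/5) + (-2)·(1/5) + (1)·(1/5) = 21/5.
right: (6)·(2/5) + (1)·(1/5) + (3)·(1/5) + (7)·(1/5) = 23/5.
The best pure response is right with expected payoff 23/5.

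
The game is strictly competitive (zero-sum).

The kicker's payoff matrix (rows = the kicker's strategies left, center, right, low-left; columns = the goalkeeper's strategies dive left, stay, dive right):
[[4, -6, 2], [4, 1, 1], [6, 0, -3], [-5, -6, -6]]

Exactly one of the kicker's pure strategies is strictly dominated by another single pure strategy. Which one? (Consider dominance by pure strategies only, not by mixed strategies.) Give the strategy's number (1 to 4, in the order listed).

Compare low-left with center: 4 > -5, 1 > -6, 1 > -6.
So center strictly dominates low-left for the kicker; low-left is strictly dominated.

4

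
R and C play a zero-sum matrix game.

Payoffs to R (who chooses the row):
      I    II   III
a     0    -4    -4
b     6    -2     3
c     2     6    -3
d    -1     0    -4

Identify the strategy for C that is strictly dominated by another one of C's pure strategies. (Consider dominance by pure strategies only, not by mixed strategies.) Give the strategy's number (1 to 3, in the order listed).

C prefers columns that give R less. Compare I with III: -4 < 0, 3 < 6, -3 < 2, -4 < -1.
So III strictly dominates I for C; I is strictly dominated.

1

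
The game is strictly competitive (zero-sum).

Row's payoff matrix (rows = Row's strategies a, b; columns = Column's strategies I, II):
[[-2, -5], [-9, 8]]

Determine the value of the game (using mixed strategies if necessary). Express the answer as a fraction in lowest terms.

-61/20

Row minima are -5 and -9, so Row's maximin is -5; column maxima are -2 and 8, so Column's minimax is -2. These differ, so the equilibrium is in mixed strategies.
Let Row play a with probability p. Column is indifferent when −2p − 9(1−p) = −5p + 8(1−p), giving p = 17/20.
Let Column play I with probability q. Row is indifferent when −2q − 5(1−q) = −9q + 8(1−q), giving q = 13/20.
The value is -2·(13/20) + (-5)·(7/20) = -61/20.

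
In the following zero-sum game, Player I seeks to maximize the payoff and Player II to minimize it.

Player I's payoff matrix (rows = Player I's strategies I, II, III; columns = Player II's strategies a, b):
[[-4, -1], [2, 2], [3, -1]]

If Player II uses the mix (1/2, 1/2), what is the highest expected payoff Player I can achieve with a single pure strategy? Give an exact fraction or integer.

I: (-4)·(1/2) + (-1)·(1/2) = -5/2.
II: (2)·(1/2) + (2)·(1/2) = 2.
III: (3)·(1/2) + (-1)·(1/2) = 1.
The best pure response is II with expected payoff 2.

2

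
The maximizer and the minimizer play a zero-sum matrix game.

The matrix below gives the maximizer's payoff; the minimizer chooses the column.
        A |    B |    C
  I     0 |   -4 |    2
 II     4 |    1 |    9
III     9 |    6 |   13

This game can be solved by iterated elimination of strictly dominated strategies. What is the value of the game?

6

Column C is strictly dominated by A for the minimizer (0<2, 4<9, 9<13); eliminate C.
Column A is strictly dominated by B for the minimizer (-4<0, 1<4, 6<9); eliminate A.
Row I is strictly dominated by row II (1>-4); eliminate I.
Row II is strictly dominated by row III (6>1); eliminate II.
Only (III, B) remains, with payoff 6.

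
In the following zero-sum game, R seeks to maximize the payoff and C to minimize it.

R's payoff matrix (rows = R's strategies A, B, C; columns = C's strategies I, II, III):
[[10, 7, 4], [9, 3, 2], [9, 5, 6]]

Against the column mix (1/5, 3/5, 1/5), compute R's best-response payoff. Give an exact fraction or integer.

7

A: (10)·(1/5) + (7)·(3/5) + (4)·(1/5) = 7.
B: (9)·(1/5) + (3)·(3/5) + (2)·(1/5) = 4.
C: (9)·(1/5) + (5)·(3/5) + (6)·(1/5) = 6.
The best pure response is A with expected payoff 7.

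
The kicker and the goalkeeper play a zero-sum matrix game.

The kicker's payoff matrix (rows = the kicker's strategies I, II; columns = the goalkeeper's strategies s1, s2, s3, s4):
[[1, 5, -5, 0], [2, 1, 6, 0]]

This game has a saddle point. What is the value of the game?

Row minima: -5, 0 → the kicker's maximin is 0.
Column maxima: 2, 5, 6, 0 → the goalkeeper's minimax is 0.
They coincide at (II, s4), so the value is 0.

0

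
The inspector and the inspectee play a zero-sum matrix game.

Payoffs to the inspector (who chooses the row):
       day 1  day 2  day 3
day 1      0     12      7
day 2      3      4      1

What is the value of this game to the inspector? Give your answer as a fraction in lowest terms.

7/3

Column day 2 is strictly dominated by day 3 for the inspectee (it gives the inspector more in every row).
The remaining 2×2 game on (day 1, day 2) × (day 1, day 3) has no saddle point. Let the inspector play day 1 with probability p; indifference gives 3(1−p) = 7p + (1−p), so p = 2/9.
Similarly the inspectee's optimal q on day 1 is 2/3, and the value is 0·(2/3) + (7)·(1/3) = 7/3.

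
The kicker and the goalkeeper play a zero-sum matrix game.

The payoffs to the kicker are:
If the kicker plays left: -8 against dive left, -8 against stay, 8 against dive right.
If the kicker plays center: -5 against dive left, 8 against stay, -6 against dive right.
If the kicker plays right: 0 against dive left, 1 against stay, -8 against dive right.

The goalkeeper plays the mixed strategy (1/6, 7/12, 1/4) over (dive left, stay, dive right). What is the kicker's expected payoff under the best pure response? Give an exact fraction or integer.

left: (-8)·(1/6) + (-8)·(7/12) + (8)·(1/4) = -4.
center: (-5)·(1/6) + (8)·(7/12) + (-6)·(1/4) = 7/3.
right: (0)·(1/6) + (1)·(7/12) + (-8)·(1/4) = -17/12.
The best pure response is center with expected payoff 7/3.

7/3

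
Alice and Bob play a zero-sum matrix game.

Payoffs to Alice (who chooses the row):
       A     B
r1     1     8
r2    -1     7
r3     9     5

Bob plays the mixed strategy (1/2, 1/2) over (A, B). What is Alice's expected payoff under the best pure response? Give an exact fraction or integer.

r1: (1)·(1/2) + (8)·(1/2) = 9/2.
r2: (-1)·(1/2) + (7)·(1/2) = 3.
r3: (9)·(1/2) + (5)·(1/2) = 7.
The best pure response is r3 with expected payoff 7.

7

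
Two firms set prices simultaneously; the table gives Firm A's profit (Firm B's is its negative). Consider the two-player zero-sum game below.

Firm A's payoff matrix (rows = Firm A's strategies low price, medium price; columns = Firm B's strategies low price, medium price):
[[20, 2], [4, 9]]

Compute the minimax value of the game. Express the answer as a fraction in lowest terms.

Row minima are 2 and 4, so Firm A's maximin is 4; column maxima are 20 and 9, so Firm B's minimax is 9. These differ, so the equilibrium is in mixed strategies.
Let Firm A play low price with probability p. Firm B is indifferent when 20p + 4(1−p) = 2p + 9(1−p), giving p = 5/23.
Let Firm B play low price with probability q. Firm A is indifferent when 20q + 2(1−q) = 4q + 9(1−q), giving q = 7/23.
The value is 20·(7/23) + (2)·(16/23) = 172/23.

172/23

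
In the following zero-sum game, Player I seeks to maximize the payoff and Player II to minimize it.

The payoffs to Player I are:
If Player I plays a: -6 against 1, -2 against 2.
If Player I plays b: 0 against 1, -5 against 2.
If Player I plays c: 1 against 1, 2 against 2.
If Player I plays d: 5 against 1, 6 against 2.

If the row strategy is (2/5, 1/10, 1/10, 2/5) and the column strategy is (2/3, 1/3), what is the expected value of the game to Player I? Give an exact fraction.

7/30

Against (2/3, 1/3), each row's expected payoff is a: -14/3; b: -5/3; c: 4/3; d: 16/3.
Taking the (2/5, 1/10, 1/10, 2/5)-weighted average: (2/5)·(-14/3) + (1/10)·(-5/3) + (1/10)·(4/3) + (2/5)·(16/3) = 7/30.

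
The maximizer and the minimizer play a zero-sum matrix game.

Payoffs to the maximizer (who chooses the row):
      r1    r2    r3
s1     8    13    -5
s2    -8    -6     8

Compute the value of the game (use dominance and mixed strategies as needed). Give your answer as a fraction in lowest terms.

24/29

Column r2 is strictly dominated by r1 for the minimizer (it gives the maximizer more in every row).
The remaining 2×2 game on (s1, s2) × (r1, r3) has no saddle point. Let the maximizer play s1 with probability p; indifference gives 8p − 8(1−p) = −5p + 8(1−p), so p = 16/29.
Similarly the minimizer's optimal q on r1 is 13/29, and the value is 8·(13/29) + (-5)·(16/29) = 24/29.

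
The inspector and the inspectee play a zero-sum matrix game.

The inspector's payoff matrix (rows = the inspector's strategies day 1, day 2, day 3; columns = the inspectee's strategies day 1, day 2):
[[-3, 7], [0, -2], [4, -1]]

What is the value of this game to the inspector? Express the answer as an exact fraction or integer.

Row day 2 is strictly dominated by row day 3, so the inspector never plays it.
The remaining 2×2 game on (day 1, day 3) × (day 1, day 2) has no saddle point. Let the inspector play day 1 with probability p; indifference gives −3p + 4(1−p) = 7p − (1−p), so p = 1/3.
Similarly the inspectee's optimal q on day 1 is 8/15, and the value is -3·(8/15) + (7)·(7/15) = 5/3.

5/3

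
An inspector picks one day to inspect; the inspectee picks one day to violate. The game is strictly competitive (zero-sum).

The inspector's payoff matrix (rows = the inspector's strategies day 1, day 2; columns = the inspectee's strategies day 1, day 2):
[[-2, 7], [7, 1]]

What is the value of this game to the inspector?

17/5

Row minima are -2 and 1, so the inspector's maximin is 1; column maxima are 7 and 7, so the inspectee's minimax is 7. These differ, so the equilibrium is in mixed strategies.
Let the inspector play day 1 with probability p. The inspectee is indifferent when −2p + 7(1−p) = 7p + (1−p), giving p = 2/5.
Let the inspectee play day 1 with probability q. The inspector is indifferent when −2q + 7(1−q) = 7q + (1−q), giving q = 2/5.
The value is -2·(2/5) + (7)·(3/5) = 17/5.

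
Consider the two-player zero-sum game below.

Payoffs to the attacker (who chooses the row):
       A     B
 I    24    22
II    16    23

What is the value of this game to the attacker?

200/9

Row minima are 22 and 16, so the attacker's maximin is 22; column maxima are 24 and 23, so the defender's minimax is 23. These differ, so the equilibrium is in mixed strategies.
Let the attacker play I with probability p. The defender is indifferent when 24p + 16(1−p) = 22p + 23(1−p), giving p = 7/9.
Let the defender play A with probability q. The attacker is indifferent when 24q + 22(1−q) = 16q + 23(1−q), giving q = 1/9.
The value is 24·(1/9) + (22)·(8/9) = 200/9.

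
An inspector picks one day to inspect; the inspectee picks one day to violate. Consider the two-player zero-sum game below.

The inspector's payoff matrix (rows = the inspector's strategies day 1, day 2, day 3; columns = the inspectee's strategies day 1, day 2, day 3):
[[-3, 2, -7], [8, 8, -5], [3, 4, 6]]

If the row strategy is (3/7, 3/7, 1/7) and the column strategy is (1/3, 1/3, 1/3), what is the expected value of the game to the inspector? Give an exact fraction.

Against (1/3, 1/3, 1/3), each row's expected payoff is day 1: -8/3; day 2: 11/3; day 3: 13/3.
Taking the (3/7, 3/7, 1/7)-weighted average: (3/7)·(-8/3) + (3/7)·(11/3) + (1/7)·(13/3) = 22/21.

22/21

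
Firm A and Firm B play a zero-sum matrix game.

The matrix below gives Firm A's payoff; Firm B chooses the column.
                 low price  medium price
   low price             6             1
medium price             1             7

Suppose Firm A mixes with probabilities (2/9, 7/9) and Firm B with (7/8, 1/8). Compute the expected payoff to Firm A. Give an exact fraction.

Against (7/8, 1/8), each row's expected payoff is low price: 43/8; medium price: 7/4.
Taking the (2/9, 7/9)-weighted average: (2/9)·(43/8) + (7/9)·(7/4) = 23/9.

23/9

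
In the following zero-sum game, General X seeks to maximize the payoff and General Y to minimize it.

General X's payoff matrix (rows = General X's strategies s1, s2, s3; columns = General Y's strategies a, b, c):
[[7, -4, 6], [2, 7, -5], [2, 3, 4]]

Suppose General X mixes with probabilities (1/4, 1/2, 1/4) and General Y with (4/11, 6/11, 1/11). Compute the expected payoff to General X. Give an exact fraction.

65/22

Against (4/11, 6/11, 1/11), each row's expected payoff is s1: 10/11; s2: 45/11; s3: 30/11.
Taking the (1/4, 1/2, 1/4)-weighted average: (1/4)·(10/11) + (1/2)·(45/11) + (1/4)·(30/11) = 65/22.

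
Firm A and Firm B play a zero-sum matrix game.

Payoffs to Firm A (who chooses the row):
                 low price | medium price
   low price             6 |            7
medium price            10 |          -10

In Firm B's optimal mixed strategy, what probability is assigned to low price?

17/21

Row minima are 6 and -10, so Firm A's maximin is 6; column maxima are 10 and 7, so Firm B's minimax is 7. These differ, so the equilibrium is in mixed strategies.
Let Firm B play low price with probability q. Firm A is indifferent when 6q + 7(1−q) = 10q − 10(1−q), giving q = 17/21.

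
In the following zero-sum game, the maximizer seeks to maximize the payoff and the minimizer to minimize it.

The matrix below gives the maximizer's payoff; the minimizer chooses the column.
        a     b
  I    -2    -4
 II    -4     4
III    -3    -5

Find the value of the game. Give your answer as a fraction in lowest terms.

-12/5

Row III is strictly dominated by row I, so the maximizer never plays it.
The remaining 2×2 game on (I, II) × (a, b) has no saddle point. Let the maximizer play I with probability p; indifference gives −2p − 4(1−p) = −4p + 4(1−p), so p = 4/5.
Similarly the minimizer's optimal q on a is 4/5, and the value is -2·(4/5) + (-4)·(1/5) = -12/5.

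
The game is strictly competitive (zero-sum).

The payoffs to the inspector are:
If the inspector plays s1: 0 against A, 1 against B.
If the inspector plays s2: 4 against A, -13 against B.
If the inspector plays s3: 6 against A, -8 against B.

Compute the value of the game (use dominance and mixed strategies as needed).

Row s2 is strictly dominated by row s3, so the inspector never plays it.
The remaining 2×2 game on (s1, s3) × (A, B) has no saddle point. Let the inspector play s1 with probability p; indifference gives 6(1−p) = p − 8(1−p), so p = 14/15.
Similarly the inspectee's optimal q on A is 3/5, and the value is 0·(3/5) + (1)·(2/5) = 2/5.

2/5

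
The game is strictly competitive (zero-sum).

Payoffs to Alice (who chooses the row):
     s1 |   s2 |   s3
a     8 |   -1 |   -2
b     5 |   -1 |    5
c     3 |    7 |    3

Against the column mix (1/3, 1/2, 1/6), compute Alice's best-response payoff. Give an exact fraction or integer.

5

a: (8)·(1/3) + (-1)·(1/2) + (-2)·(1/6) = 11/6.
b: (5)·(1/3) + (-1)·(1/2) + (5)·(1/6) = 2.
c: (3)·(1/3) + (7)·(1/2) + (3)·(1/6) = 5.
The best pure response is c with expected payoff 5.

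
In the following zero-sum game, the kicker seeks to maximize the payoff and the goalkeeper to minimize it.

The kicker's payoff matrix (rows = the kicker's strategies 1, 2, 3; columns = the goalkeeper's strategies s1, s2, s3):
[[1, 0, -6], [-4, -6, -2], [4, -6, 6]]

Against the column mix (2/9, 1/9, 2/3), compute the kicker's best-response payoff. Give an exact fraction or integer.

38/9

1: (1)·(2/9) + (0)·(1/9) + (-6)·(2/3) = -34/9.
2: (-4)·(2/9) + (-6)·(1/9) + (-2)·(2/3) = -26/9.
3: (4)·(2/9) + (-6)·(1/9) + (6)·(2/3) = 38/9.
The best pure response is 3 with expected payoff 38/9.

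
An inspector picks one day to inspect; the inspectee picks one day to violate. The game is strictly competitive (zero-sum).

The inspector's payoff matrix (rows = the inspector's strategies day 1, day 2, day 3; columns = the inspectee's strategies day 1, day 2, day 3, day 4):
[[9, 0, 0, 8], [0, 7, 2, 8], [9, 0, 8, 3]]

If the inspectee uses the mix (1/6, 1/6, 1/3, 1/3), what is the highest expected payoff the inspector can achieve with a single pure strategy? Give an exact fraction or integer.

31/6

day 1: (9)·(1/6) + (0)·(1/6) + (0)·(1/3) + (8)·(1/3) = 25/6.
day 2: (0)·(1/6) + (7)·(1/6) + (2)·(1/3) + (8)·(1/3) = 9/2.
day 3: (9)·(1/6) + (0)·(1/6) + (8)·(1/3) + (3)·(1/3) = 31/6.
The best pure response is day 3 with expected payoff 31/6.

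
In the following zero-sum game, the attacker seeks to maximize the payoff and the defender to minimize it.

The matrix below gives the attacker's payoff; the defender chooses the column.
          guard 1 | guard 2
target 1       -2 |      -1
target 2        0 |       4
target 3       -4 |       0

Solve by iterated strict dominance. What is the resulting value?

Row target 1 is strictly dominated by row target 2 (0>-2, 4>-1); eliminate target 1.
Column guard 2 is strictly dominated by guard 1 for the defender (0<4, -4<0); eliminate guard 2.
Row target 3 is strictly dominated by row target 2 (0>-4); eliminate target 3.
Only (target 2, guard 1) remains, with payoff 0.

0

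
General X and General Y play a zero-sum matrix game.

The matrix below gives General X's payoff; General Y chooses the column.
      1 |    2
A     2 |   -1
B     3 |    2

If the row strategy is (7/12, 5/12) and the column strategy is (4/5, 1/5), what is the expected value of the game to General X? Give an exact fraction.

119/60

Against (4/5, 1/5), each row's expected payoff is A: 7/5; B: 14/5.
Taking the (7/12, 5/12)-weighted average: (7/12)·(7/5) + (5/12)·(14/5) = 119/60.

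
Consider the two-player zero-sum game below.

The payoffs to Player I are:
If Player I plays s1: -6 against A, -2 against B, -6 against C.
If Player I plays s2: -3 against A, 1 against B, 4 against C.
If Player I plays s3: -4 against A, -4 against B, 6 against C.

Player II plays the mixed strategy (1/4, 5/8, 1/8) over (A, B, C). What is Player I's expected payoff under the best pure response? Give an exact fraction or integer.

s1: (-6)·(1/4) + (-2)·(5/8) + (-6)·(1/8) = -7/2.
s2: (-3)·(1/4) + (1)·(5/8) + (4)·(1/8) = 3/8.
s3: (-4)·(1/4) + (-4)·(5/8) + (6)·(1/8) = -11/4.
The best pure response is s2 with expected payoff 3/8.

3/8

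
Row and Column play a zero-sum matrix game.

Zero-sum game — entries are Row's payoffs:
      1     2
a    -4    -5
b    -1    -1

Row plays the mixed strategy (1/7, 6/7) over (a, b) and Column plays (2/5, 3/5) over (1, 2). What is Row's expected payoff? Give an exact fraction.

Against (2/5, 3/5), each row's expected payoff is a: -23/5; b: -1.
Taking the (1/7, 6/7)-weighted average: (1/7)·(-23/5) + (6/7)·(-1) = -53/35.

-53/35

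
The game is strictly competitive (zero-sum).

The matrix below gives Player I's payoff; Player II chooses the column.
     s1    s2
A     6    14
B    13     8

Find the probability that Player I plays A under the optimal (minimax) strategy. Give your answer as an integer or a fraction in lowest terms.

5/13

Row minima are 6 and 8, so Player I's maximin is 8; column maxima are 13 and 14, so Player II's minimax is 13. These differ, so the equilibrium is in mixed strategies.
Let Player I play A with probability p. Player II is indifferent when 6p + 13(1−p) = 14p + 8(1−p), giving p = 5/13.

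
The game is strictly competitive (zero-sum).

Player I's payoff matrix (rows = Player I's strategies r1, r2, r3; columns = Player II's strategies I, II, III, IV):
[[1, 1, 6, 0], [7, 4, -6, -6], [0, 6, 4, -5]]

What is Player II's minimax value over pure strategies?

0

The worst case (largest entry) in each column is I: 7, II: 6, III: 6, IV: 0.
The best (smallest) of these is 0.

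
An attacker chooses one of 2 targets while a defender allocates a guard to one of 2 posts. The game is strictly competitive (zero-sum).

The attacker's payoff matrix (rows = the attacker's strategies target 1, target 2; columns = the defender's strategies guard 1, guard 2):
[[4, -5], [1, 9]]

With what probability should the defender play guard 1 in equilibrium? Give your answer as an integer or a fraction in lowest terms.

Row minima are -5 and 1, so the attacker's maximin is 1; column maxima are 4 and 9, so the defender's minimax is 4. These differ, so the equilibrium is in mixed strategies.
Let the defender play guard 1 with probability q. The attacker is indifferent when 4q − 5(1−q) = q + 9(1−q), giving q = 14/17.

14/17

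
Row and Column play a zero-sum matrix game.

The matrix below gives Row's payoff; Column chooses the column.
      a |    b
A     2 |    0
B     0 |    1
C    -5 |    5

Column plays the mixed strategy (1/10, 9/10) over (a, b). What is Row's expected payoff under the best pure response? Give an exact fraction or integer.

4

A: (2)·(1/10) + (0)·(9/10) = 1/5.
B: (0)·(1/10) + (1)·(9/10) = 9/10.
C: (-5)·(1/10) + (5)·(9/10) = 4.
The best pure response is C with expected payoff 4.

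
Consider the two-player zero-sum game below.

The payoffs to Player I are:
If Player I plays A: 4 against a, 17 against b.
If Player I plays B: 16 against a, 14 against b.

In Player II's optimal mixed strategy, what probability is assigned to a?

1/5

Row minima are 4 and 14, so Player I's maximin is 14; column maxima are 16 and 17, so Player II's minimax is 16. These differ, so the equilibrium is in mixed strategies.
Let Player II play a with probability q. Player I is indifferent when 4q + 17(1−q) = 16q + 14(1−q), giving q = 1/5.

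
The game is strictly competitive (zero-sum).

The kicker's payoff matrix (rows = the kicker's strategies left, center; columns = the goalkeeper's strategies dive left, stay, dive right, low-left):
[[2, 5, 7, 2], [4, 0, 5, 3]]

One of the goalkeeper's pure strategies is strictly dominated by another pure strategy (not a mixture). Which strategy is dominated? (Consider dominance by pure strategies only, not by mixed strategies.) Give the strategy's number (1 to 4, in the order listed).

The goalkeeper prefers columns that give the kicker less. Compare dive right with dive left: 2 < 7, 4 < 5.
So dive left strictly dominates dive right for the goalkeeper; dive right is strictly dominated.

3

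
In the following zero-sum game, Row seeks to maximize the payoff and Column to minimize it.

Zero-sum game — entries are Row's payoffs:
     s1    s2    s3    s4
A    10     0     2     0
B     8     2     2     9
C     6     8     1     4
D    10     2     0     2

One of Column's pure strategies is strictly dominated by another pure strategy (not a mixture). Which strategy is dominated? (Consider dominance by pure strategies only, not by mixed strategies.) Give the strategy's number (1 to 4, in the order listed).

Column prefers columns that give Row less. Compare s1 with s3: 2 < 10, 2 < 8, 1 < 6, 0 < 10.
So s3 strictly dominates s1 for Column; s1 is strictly dominated.

1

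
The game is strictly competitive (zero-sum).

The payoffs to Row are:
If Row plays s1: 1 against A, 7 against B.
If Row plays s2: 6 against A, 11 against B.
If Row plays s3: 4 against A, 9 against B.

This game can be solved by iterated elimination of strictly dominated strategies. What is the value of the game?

6

Column B is strictly dominated by A for Column (1<7, 6<11, 4<9); eliminate B.
Row s3 is strictly dominated by row s2 (6>4); eliminate s3.
Row s1 is strictly dominated by row s2 (6>1); eliminate s1.
Only (s2, A) remains, with payoff 6.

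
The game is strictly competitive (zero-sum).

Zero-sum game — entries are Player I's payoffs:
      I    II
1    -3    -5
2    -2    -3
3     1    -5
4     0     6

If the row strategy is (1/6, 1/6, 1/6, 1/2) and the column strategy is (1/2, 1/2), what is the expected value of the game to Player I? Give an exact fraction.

Against (1/2, 1/2), each row's expected payoff is 1: -4; 2: -5/2; 3: -2; 4: 3.
Taking the (1/6, 1/6, 1/6, 1/2)-weighted average: (1/6)·(-4) + (1/6)·(-5/2) + (1/6)·(-2) + (1/2)·(3) = 1/12.

1/12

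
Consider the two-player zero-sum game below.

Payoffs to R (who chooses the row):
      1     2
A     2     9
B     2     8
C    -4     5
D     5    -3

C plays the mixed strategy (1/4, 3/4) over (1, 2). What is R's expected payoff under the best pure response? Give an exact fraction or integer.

29/4

A: (2)·(1/4) + (9)·(3/4) = 29/4.
B: (2)·(1/4) + (8)·(3/4) = 13/2.
C: (-4)·(1/4) + (5)·(3/4) = 11/4.
D: (5)·(1/4) + (-3)·(3/4) = -1.
The best pure response is A with expected payoff 29/4.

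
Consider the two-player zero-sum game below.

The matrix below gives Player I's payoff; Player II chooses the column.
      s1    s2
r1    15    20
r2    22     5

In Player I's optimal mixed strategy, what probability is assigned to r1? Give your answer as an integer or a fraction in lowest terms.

Row minima are 15 and 5, so Player I's maximin is 15; column maxima are 22 and 20, so Player II's minimax is 20. These differ, so the equilibrium is in mixed strategies.
Let Player I play r1 with probability p. Player II is indifferent when 15p + 22(1−p) = 20p + 5(1−p), giving p = 17/22.

17/22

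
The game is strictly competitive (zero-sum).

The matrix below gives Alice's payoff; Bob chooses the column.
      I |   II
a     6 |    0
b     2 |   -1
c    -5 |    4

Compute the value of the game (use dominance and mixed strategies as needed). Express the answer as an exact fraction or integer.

8/5

Row b is strictly dominated by row a, so Alice never plays it.
The remaining 2×2 game on (a, c) × (I, II) has no saddle point. Let Alice play a with probability p; indifference gives 6p − 5(1−p) = 4(1−p), so p = 3/5.
Similarly Bob's optimal q on I is 4/15, and the value is 6·(4/15) + (0)·(11/15) = 8/5.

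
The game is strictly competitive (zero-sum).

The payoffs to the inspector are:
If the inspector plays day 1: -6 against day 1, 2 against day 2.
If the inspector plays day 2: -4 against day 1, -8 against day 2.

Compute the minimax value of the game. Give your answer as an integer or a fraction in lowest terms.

-14/3

Row minima are -6 and -8, so the inspector's maximin is -6; column maxima are -4 and 2, so the inspectee's minimax is -4. These differ, so the equilibrium is in mixed strategies.
Let the inspector play day 1 with probability p. The inspectee is indifferent when −6p − 4(1−p) = 2p − 8(1−p), giving p = 1/3.
Let the inspectee play day 1 with probability q. The inspector is indifferent when −6q + 2(1−q) = −4q − 8(1−q), giving q = 5/6.
The value is -6·(5/6) + (2)·(1/6) = -14/3.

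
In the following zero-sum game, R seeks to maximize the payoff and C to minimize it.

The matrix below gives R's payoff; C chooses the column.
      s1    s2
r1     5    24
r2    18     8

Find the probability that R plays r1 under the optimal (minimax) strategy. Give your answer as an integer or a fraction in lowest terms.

Row minima are 5 and 8, so R's maximin is 8; column maxima are 18 and 24, so C's minimax is 18. These differ, so the equilibrium is in mixed strategies.
Let R play r1 with probability p. C is indifferent when 5p + 18(1−p) = 24p + 8(1−p), giving p = 10/29.

10/29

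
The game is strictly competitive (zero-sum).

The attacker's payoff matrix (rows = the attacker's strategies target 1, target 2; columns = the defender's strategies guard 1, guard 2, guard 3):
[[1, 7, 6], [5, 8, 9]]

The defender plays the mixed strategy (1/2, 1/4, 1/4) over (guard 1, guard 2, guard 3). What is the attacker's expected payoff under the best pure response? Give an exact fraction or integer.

27/4

target 1: (1)·(1/2) + (7)·(1/4) + (6)·(1/4) = 15/4.
target 2: (5)·(1/2) + (8)·(1/4) + (9)·(1/4) = 27/4.
The best pure response is target 2 with expected payoff 27/4.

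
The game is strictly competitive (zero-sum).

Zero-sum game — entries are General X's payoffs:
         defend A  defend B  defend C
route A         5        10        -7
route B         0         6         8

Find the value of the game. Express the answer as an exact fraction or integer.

2

Column defend B is strictly dominated by defend A for General Y (it gives General X more in every row).
The remaining 2×2 game on (route A, route B) × (defend A, defend C) has no saddle point. Let General X play route A with probability p; indifference gives 5p = −7p + 8(1−p), so p = 2/5.
Similarly General Y's optimal q on defend A is 3/4, and the value is 5·(3/4) + (-7)·(1/4) = 2.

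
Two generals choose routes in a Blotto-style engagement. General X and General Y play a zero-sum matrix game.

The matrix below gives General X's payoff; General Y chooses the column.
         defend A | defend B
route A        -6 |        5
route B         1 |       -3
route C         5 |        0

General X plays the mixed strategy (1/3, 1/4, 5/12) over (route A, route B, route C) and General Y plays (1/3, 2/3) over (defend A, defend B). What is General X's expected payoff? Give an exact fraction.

Against (1/3, 2/3), each row's expected payoff is route A: 4/3; route B: -5/3; route C: 5/3.
Taking the (1/3, 1/4, 5/12)-weighted average: (1/3)·(4/3) + (1/4)·(-5/3) + (5/12)·(5/3) = 13/18.

13/18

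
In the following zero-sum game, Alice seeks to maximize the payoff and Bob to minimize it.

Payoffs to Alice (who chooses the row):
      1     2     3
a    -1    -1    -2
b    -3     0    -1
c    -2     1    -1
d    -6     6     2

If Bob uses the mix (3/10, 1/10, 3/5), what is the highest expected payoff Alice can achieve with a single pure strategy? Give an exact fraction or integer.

a: (-1)·(3/10) + (-1)·(1/10) + (-2)·(3/5) = -8/5.
b: (-3)·(3/10) + (0)·(1/10) + (-1)·(3/5) = -3/2.
c: (-2)·(3/10) + (1)·(1/10) + (-1)·(3/5) = -11/10.
d: (-6)·(3/10) + (6)·(1/10) + (2)·(3/5) = 0.
The best pure response is d with expected payoff 0.

0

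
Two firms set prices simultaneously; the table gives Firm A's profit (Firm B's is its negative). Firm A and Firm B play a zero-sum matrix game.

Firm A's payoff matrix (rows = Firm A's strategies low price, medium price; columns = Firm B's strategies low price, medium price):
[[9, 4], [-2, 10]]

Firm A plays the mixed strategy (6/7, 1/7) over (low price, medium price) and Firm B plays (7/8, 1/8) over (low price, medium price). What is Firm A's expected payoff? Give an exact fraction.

Against (7/8, 1/8), each row's expected payoff is low price: 67/8; medium price: -1/2.
Taking the (6/7, 1/7)-weighted average: (6/7)·(67/8) + (1/7)·(-1/2) = 199/28.

199/28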